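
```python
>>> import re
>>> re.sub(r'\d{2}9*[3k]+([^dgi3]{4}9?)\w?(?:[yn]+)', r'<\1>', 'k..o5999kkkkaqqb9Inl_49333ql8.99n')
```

'k..o<aqqb9>l_<ql8.9>'

This matches exactly 2 of a digit, then zero or more of the literal '9'; then one or more of one of [3k]; then exactly 4 of any character except [dgi3], then optionally a literal '9' (captured); then optionally a word character; then one or more of one of [yn] (non-capturing group).
Matches: at [4:19] → '5999kkkkaqqb9In'; at [21:33] → '49333ql8.99n'.
Each match is replaced using the text its own group 1 captured.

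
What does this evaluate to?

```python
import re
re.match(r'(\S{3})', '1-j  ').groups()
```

('1-j',)

This matches exactly 3 of a non-whitespace character (captured).
With `match`, the pattern is implicitly anchored at the beginning.
The match spans [0:3] → '1-j'.
Captured: group 1 = '1-j'.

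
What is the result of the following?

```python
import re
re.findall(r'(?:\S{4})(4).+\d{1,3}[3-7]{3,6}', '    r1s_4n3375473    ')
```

The pattern matches exactly 4 of a non-whitespace character (non-capturing group); then a literal '4' (captured); then one or more of any character; then 1 to 3 of a digit, then 3 to 6 of a character in [3-7].
Scanning left to right: at [4:17] match 'r1s_4n3375473', group 1 = '4'.
Because there's exactly one group, `findall` drops the full match and keeps group 1 from the one hit.

['4']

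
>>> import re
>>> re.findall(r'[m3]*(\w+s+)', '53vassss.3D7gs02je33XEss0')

['53vassss', 'D7gs02je33XEss']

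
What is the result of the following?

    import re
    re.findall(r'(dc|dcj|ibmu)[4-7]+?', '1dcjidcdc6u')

['dc']

Because there's exactly one group, `findall` drops the full match and keeps group 1 from the one hit.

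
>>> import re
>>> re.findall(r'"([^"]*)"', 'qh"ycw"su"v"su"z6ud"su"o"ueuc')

One capturing group, so `findall` returns just the captured substring from each match — 4 in all.

['ycw', 'v', 'z6ud', 'o']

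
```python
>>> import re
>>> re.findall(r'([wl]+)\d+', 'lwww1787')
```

Pattern: one or more of one of [wl] (captured); then one or more of a digit.
Scanning left to right: at [0:8] match 'lwww1787', group 1 = 'lwww'.
With a single group, `findall` returns only what that group captured — 1 item.

['lwww']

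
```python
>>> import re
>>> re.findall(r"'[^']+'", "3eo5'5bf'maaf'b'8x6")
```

["'5bf'", "'b'"]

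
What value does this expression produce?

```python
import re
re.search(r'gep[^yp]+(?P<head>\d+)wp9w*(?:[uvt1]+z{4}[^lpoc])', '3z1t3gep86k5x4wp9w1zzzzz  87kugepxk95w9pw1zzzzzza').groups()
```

Pattern: the literal 'gep', then one or more of any character except [yp]; then one or more of a digit (captured as 'head'); then the literal 'wp9', then zero or more of the literal 'w'; then one or more of one of [uvt1], then exactly 4 of the literal 'z', then any character except [lpoc] (non-capturing group).
`re.search` tries every starting position until one works.
The match spans [5:24] → 'gep86k5x4wp9w1zzzzz'.
Captured: group 1 = '4'.

('4',)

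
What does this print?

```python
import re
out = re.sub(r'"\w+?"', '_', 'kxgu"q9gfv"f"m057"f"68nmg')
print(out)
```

Each match is replaced by '_'.

kxgu_f_f"68nmg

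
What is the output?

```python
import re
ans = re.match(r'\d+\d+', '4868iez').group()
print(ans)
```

The pattern matches one or more of a digit; then one or more of a digit.
`match` is anchored at position 0; if the pattern doesn't fit there, it returns None.
The match spans [0:4] → '4868'.

4868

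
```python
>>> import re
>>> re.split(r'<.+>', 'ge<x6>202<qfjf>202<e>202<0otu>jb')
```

['ge', 'jb']

`split` removes every match and returns the 2 fragments in between.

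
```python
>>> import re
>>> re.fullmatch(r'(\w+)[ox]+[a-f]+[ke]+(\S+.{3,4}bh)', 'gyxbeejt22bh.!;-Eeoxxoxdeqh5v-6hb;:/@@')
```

None

For `fullmatch`, every character of the input must be accounted for by the pattern.
Here the pattern can't cover the whole string, so the call returns None.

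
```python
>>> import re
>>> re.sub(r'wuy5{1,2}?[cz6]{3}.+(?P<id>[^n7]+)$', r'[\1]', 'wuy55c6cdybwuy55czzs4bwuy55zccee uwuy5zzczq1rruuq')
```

'[q]'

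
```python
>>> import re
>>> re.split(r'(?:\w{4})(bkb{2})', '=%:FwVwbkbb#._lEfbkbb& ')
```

Pattern: exactly 4 of a word character (non-capturing group); then the literal 'bk', then exactly 2 of the literal 'b' (captured).
Matches to split on: at [3:11] → 'FwVwbkbb'; at [13:21] → '_lEfbkbb'.
Because the pattern has a capturing group, `split` also inserts each captured text between the pieces.

['=%:', 'bkbb', '#.', 'bkbb', '& ']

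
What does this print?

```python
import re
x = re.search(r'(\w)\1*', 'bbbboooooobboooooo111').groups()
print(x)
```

('b',)

The match spans [0:4] → 'bbbb'.
Captured: group 1 = 'b'.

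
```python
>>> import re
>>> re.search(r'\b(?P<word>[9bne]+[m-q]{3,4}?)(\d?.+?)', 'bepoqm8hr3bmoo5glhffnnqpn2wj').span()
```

A non-greedy quantifier consumes as few characters as it can — just enough that the remainder of the pattern still matches from where it stops; whatever follows it matches normally.
The match spans [0:6] → 'bepoqm'.

(0, 6)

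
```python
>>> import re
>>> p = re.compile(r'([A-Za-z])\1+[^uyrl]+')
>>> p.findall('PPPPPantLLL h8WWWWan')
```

`\1` is not a pattern — it's the concrete string captured by group 1, re-applied verbatim.
Because there's exactly one group, `findall` drops the full match and keeps group 1 from the one hit.

['P']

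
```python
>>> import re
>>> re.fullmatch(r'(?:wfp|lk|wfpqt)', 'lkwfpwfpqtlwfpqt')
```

None

`re.fullmatch` is like wrapping the pattern in `^…$` (in single-line mode).
Here the pattern can't cover the whole string, so the call returns None.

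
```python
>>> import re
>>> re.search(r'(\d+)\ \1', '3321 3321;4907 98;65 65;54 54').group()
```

'3321 3321'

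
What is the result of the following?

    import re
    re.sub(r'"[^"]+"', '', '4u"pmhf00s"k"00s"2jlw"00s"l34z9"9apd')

Matches: at [2:11] → '"pmhf00s"'; at [12:17] → '"00s"'; at [21:26] → '"00s"'.
Each match is replaced by ''.

'4uk2jlwl34z9"9apd'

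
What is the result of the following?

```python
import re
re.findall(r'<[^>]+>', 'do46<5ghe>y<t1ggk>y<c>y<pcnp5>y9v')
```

Matches: at [4:10] → '<5ghe>'; at [11:18] → '<t1ggk>'; at [19:22] → '<c>'; at [23:30] → '<pcnp5>'.
Since nothing is captured, `findall` lists the 4 matched substrings directly.

['<5ghe>', '<t1ggk>', '<c>', '<pcnp5>']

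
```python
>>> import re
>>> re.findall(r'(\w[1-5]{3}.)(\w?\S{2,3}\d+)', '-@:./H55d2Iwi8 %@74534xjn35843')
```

The pattern matches a word character, then exactly 3 of a character in [1-5], then any character (captured); then optionally a word character, then 2 to 3 of a non-whitespace character, then one or more of a digit (captured).
Matches: at [17:30] match '74534xjn35843', groups = ('74534', 'xjn35843').
2 groups means the one result is a tuple of 2 captured strings — 1 here.

[('74534', 'xjn35843')]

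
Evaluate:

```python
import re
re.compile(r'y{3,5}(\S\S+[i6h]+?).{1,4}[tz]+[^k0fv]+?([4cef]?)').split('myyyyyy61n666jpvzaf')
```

['m', 'y61n666', 'f', '']

Because the pattern has a capturing group, `split` also inserts each captured text between the pieces.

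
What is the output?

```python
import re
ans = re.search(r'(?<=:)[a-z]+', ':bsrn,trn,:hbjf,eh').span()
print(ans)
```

Lookahead/lookbehind check context without consuming it, so the matched span excludes the asserted characters.
`re.search` scans for the first position where the pattern succeeds.
The match spans [1:5] → 'bsrn'.

(1, 5)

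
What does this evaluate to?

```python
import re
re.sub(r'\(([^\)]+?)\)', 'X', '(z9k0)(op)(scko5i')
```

Every occurrence is swapped for 'X'.

'XX(scko5i'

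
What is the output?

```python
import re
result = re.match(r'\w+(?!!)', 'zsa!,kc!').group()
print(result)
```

zs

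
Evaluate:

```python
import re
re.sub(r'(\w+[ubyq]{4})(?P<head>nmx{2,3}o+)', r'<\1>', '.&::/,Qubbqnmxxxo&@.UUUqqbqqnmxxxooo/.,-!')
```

'.&::/,<Qubbq>&@.<UUUqqbqq>/.,-!'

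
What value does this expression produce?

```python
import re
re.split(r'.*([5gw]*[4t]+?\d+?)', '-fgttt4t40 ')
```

['', '40', ' ']

Because the pattern has a capturing group, `split` also inserts each captured text between the pieces.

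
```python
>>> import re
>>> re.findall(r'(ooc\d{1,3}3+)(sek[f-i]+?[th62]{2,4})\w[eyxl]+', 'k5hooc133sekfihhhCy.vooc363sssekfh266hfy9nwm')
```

The pattern matches the literal 'ooc', then 1 to 3 of a digit, then one or more of a literal '3' (captured); then the literal 'sek', then one or more of a character in [f-i] (lazy), then 2 to 4 of one of [th62] (captured); then a word character, then one or more of one of [eyxl].
Scanning left to right: at [3:19] match 'ooc133sekfihhhCy', groups = ('ooc133', 'sekfihhh').
With 2 capturing groups, `findall` returns a 2-tuple per match.

[('ooc133', 'sekfihhh')]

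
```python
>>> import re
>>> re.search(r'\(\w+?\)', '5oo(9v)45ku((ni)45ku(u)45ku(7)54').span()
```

(3, 7)

The match spans [3:7] → '(9v)'.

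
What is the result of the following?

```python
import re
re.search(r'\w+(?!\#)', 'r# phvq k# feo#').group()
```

'phvq'

Because the assertion is negative and zero-width, positions next to the forbidden text are skipped.
The match spans [3:7] → 'phvq'.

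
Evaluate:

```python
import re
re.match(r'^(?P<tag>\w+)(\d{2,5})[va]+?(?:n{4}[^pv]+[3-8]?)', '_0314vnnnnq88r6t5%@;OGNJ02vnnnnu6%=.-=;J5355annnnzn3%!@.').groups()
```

('_03', '14')

The pattern matches anchored at the start of the string; then one or more of a word character (captured as 'tag'); then 2 to 5 of a digit (captured); then one or more of one of [va] (lazy); then exactly 4 of the literal 'n', then one or more of any character except [pv], then optionally a character in [3-8] (non-capturing group).
`match` is anchored at position 0; if the pattern doesn't fit there, it returns None.
The match spans [0:26] → '_0314vnnnnq88r6t5%@;OGNJ02'.
Captured: group 1 = '_03', group 2 = '14'.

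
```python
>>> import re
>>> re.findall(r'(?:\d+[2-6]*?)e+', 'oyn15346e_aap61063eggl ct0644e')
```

The pattern matches one or more of a digit, then zero or more of a character in [2-6] (lazy) (non-capturing group); then one or more of a literal 'e'.
Since nothing is captured, `findall` lists the 3 matched substrings directly.

['15346e', '61063e', '0644e']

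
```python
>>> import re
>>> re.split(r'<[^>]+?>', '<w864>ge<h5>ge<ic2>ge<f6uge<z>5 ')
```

`split` removes every match and returns the 5 fragments in between.

['', 'ge', 'ge', 'ge', '5 ']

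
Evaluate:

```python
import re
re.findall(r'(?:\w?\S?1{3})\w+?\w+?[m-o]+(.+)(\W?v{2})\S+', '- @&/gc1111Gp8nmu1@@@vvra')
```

[('u1@@@', 'vv')]

Pattern: optionally a word character, then optionally a non-whitespace character, then exactly 3 of a literal '1' (non-capturing group); then one or more of a word character (lazy), then one or more of a word character (lazy), then one or more of a character in [m-o]; then one or more of any character (captured); then optionally a non-word character, then exactly 2 of a literal 'v' (captured); then one or more of a non-whitespace character.
Walking the string: at [5:25] match 'gc1111Gp8nmu1@@@vvra', groups = ('u1@@@', 'vv').
With 2 capturing groups, `findall` returns a 2-tuple per match.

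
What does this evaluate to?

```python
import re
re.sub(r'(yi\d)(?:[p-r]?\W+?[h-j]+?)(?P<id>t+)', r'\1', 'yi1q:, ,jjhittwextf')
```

Each match is replaced using the text its own group 1 captured.

'yi1wextf'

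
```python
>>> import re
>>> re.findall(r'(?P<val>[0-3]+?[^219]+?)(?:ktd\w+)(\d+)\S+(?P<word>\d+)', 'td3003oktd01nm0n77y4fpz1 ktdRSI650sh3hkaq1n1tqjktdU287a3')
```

[('3003o', '4', '1'), ('1tqj', '7', '3')]

With 3 capturing groups, `findall` returns a 3-tuple per match.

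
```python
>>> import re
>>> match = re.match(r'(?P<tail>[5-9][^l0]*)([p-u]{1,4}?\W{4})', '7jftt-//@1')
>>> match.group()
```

'7jftt-//@'

This matches a character in [5-9], then zero or more of any character except [l0] (captured as 'tail'); then 1 to 4 of a character in [p-u] (lazy), then exactly 4 of a non-word character (captured).
`re.match` only tries the pattern at the start of the string.
The match spans [0:9] → '7jftt-//@'.
Captured: group 1 = '7jft', group 2 = 't-//@'.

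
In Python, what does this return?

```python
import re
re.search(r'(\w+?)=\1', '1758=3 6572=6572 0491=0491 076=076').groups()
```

('6572',)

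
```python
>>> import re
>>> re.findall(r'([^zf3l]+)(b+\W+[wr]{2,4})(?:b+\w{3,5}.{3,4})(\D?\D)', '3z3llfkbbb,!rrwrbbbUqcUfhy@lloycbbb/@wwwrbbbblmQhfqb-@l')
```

[('kbb', 'b,!rrwr', 'lo'), ('ycbb', 'b/@wwwr', 'l')]

The pattern matches one or more of any character except [zf3l] (captured); then one or more of a literal 'b', then one or more of a non-word character, then 2 to 4 of one of [wr] (captured); then one or more of the literal 'b', then 3 to 5 of a word character, then 3 to 4 of any character (non-capturing group); then optionally a non-digit, then a non-digit (captured).
Multiple groups make `findall` return tuples — one 3-tuple for each match.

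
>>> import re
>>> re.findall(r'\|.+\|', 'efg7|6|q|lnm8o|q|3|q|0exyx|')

No capturing groups, so `findall` returns the 1 full match string.

['|6|q|lnm8o|q|3|q|0exyx|']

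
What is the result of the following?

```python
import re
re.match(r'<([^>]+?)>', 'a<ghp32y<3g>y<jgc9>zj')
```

`re.match` only tries the pattern at the start of the string.
Here the string doesn't start with a match, so the call returns None.

None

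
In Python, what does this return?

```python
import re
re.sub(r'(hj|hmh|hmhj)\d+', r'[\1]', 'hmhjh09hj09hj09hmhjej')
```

'hmhjh09[hj][hj]hmhjej'

The replacement refers to a captured group, so each match is rewritten using its own captured text.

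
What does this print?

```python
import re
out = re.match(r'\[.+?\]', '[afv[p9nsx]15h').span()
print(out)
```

(0, 11)

`re.match` only tries the pattern at the start of the string.
The match spans [0:11] → '[afv[p9nsx]'.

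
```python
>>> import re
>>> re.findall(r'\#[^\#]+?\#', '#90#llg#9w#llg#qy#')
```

['#90#', '#9w#', '#qy#']

Since nothing is captured, `findall` lists the 3 matched substrings directly.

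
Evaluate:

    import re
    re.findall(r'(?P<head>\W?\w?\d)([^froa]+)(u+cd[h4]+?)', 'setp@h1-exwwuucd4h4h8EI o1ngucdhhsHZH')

Multiple groups make `findall` return tuples — one 3-tuple for each match.

[('@h1', '-exwwu', 'ucd4'), (' o1', 'ng', 'ucdh')]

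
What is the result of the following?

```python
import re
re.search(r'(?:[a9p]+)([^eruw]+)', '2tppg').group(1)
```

This matches one or more of one of [a9p] (non-capturing group); then one or more of any character except [eruw] (captured).
`search` walks the string left to right and returns the first match it finds.
The match spans [2:5] → 'ppg'.
Captured: group 1 = 'g'.

'g'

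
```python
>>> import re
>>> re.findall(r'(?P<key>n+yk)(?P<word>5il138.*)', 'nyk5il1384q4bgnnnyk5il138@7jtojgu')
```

This matches one or more of a literal 'n', then the literal 'yk' (captured as 'key'); then the literal '5il', then the literal '138', then zero or more of any character (captured as 'word').
`findall` packs the 2 group values into a tuple for every match.

[('nyk', '5il1384q4bgnnnyk5il138@7jtojgu')]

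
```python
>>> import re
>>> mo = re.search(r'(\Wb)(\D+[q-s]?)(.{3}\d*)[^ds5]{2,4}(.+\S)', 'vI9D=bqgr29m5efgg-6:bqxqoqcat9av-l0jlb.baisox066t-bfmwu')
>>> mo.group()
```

'=bqgr29m5efgg-6:bqxqoqcat9av-l0jlb.baisox066t-bfmwu'

The pattern matches a non-word character, then a literal 'b' (captured); then one or more of a non-digit, then optionally a character in [q-s] (captured); then exactly 3 of any character, then zero or more of a digit (captured); then 2 to 4 of any character except [ds5]; then one or more of any character, then a non-whitespace character (captured).
`search` walks the string left to right and returns the first match it finds.
The match spans [4:55] → '=bqgr29m5efgg-6:bqxqoqcat9av-l0jlb.baisox066t-bfmwu'.
Captured: group 1 = '=b', group 2 = 'qgr', group 3 = '29m5', group 4 = '-6:bqxqoqcat9av-l0jlb.baisox066t-bfmwu'.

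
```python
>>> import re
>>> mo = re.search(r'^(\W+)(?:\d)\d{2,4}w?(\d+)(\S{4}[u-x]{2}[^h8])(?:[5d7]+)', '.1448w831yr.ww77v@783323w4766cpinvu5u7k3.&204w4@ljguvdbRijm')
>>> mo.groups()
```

('.', '83', '1yr.ww7')

Pattern: anchored at the start of the string; then one or more of a non-word character (captured); then a digit (non-capturing group); then 2 to 4 of a digit, then optionally a literal 'w'; then one or more of a digit (captured); then exactly 4 of a non-whitespace character, then exactly 2 of a character in [u-x], then any character except [h8] (captured); then one or more of one of [5d7] (non-capturing group).
`re.search` scans for the first position where the pattern succeeds.
The match spans [0:16] → '.1448w831yr.ww77'.
Captured: group 1 = '.', group 2 = '83', group 3 = '1yr.ww7'.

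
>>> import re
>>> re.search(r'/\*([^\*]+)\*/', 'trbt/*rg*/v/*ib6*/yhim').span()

Unlike `match`, `search` isn't anchored — it looks for the pattern anywhere in the string.
The match spans [4:10] → '/*rg*/'.
Captured: group 1 = 'rg'.

(4, 10)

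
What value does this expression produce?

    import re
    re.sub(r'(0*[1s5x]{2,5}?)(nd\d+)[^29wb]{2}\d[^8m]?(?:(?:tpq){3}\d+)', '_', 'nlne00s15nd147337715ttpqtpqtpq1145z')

Every occurrence is swapped for '_'.

'nlne_z'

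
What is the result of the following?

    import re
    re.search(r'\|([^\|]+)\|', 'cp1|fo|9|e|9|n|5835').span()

`re.search` tries every starting position until one works.
The match spans [3:7] → '|fo|'.
Captured: group 1 = 'fo'.

(3, 7)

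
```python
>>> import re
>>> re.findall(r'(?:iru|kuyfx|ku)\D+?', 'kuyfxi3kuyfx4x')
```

Branches in `(...|...)` are attempted left-to-right; the first branch that allows the whole pattern to succeed is taken.
With no groups in the pattern, `findall` gives back each whole match — 2 here.

['kuyfxi', 'kuy']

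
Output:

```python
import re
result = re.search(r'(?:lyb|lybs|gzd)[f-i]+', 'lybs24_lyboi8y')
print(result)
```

`re.search` tries every starting position until one works.
Here nothing in the string fits, so the call returns None.

None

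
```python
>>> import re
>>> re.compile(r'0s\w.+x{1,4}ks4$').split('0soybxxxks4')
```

['', '']

Each match becomes a cut point; 2 segments remain.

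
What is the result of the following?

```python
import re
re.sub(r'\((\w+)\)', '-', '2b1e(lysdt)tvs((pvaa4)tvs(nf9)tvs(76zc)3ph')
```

'2b1e-tvs(-tvs-tvs-3ph'

Every occurrence is swapped for '-'.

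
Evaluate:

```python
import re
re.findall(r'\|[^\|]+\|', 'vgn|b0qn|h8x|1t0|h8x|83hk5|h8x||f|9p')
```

['|b0qn|', '|1t0|', '|83hk5|', '|f|']

Matches: at [3:9] → '|b0qn|'; at [12:17] → '|1t0|'; at [20:27] → '|83hk5|'; at [31:34] → '|f|'.
`findall` yields the raw match text (4 of them) because the pattern has no groups.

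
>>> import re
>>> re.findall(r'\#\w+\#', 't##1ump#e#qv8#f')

['#1ump#', '#qv8#']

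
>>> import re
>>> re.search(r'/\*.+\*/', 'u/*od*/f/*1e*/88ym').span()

`re.search` tries every starting position until one works.
The match spans [1:14] → '/*od*/f/*1e*/'.

(1, 14)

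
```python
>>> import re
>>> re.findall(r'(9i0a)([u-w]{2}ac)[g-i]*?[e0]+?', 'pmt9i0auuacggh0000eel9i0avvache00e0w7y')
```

The pattern matches the literal '9i', then the literal '0a' (captured); then exactly 2 of a character in [u-w], then the literal 'ac' (captured); then zero or more of a character in [g-i] (lazy), then one or more of one of [e0] (lazy).
`findall` packs the 2 group values into a tuple for every match.

[('9i0a', 'uuac'), ('9i0a', 'vvac')]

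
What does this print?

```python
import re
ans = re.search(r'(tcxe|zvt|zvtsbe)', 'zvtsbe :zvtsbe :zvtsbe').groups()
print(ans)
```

`|` is ordered: at each position the engine commits to the first alternative that works.
Unlike `match`, `search` isn't anchored — it looks for the pattern anywhere in the string.
The match spans [0:3] → 'zvt'.
Captured: group 1 = 'zvt'.

('zvt',)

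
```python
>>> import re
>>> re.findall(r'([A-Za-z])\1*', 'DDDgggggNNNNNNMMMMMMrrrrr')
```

['D', 'g', 'N', 'M', 'r']

The backreference `\1` re-matches whatever the first group consumed, character for character.
With a single group, `findall` returns only what that group captured — 5 items.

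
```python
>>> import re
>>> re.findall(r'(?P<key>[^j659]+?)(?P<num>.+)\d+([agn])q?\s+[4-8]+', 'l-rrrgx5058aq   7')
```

[('l', '-rrrgx505', 'a')]

With the lazy modifier that quantifier settles for the fewest repetitions that let the rest of the pattern succeed (the atoms after it are unaffected and can still be greedy).
3 groups means the one result is a tuple of 3 captured strings — 1 here.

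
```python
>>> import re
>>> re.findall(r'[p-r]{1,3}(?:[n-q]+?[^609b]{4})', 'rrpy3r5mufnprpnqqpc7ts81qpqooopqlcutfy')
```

['rrpy3r5', 'prpnqqpc', 'qpqooopq']

The pattern matches 1 to 3 of a character in [p-r]; then one or more of a character in [n-q] (lazy), then exactly 4 of any character except [609b] (non-capturing group).
With the lazy modifier that quantifier settles for the fewest repetitions that let the rest of the pattern succeed (the atoms after it are unaffected and can still be greedy).
Walking the string: at [0:7] → 'rrpy3r5'; at [11:19] → 'prpnqqpc'; at [24:32] → 'qpqooopq'.
Since nothing is captured, `findall` lists the 3 matched substrings directly.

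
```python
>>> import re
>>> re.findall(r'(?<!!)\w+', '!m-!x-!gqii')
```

['qii']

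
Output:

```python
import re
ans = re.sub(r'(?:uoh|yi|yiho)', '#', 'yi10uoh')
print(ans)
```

#10#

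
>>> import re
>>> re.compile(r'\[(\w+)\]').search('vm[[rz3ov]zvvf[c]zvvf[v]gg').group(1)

Unlike `match`, `search` isn't anchored — it looks for the pattern anywhere in the string.
The match spans [3:10] → '[rz3ov]'.
Captured: group 1 = 'rz3ov'.

'rz3ov'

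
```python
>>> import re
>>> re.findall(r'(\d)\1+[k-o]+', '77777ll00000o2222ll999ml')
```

['7', '0', '2', '9']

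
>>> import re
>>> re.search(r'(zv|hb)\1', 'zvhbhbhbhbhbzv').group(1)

The match spans [2:6] → 'hbhb'.
Captured: group 1 = 'hb'.

'hb'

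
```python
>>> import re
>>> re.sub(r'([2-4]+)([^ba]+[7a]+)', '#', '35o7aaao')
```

Pattern: one or more of a character in [2-4] (captured); then one or more of any character except [ba], then one or more of one of [7a] (captured).
Matches: at [0:7] → '35o7aaa'.
`sub` substitutes '#' at each match site.

'#o'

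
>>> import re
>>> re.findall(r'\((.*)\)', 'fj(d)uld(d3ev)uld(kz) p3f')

['d)uld(d3ev)uld(kz']

Matches: at [2:21] match '(d)uld(d3ev)uld(kz)', group 1 = 'd)uld(d3ev)uld(kz'.
One capturing group, so `findall` returns just the captured substring from the one match — 1 in all.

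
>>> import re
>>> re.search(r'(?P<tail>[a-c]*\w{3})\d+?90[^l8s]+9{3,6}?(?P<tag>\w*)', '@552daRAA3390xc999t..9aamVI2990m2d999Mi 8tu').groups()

('aRAA', 'Mi')

The match spans [5:39] → 'aRAA3390xc999t..9aamVI2990m2d999Mi'.
Captured: group 1 = 'aRAA', group 2 = 'Mi'.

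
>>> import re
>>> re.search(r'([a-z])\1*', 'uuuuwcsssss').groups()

`\1` is not a pattern — it's the concrete string captured by group 1, re-applied verbatim.
`re.search` tries every starting position until one works.
The match spans [0:4] → 'uuuu'.
Captured: group 1 = 'u'.

('u',)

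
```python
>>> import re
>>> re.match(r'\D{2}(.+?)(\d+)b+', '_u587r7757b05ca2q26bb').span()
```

(0, 11)

With `match`, the pattern is implicitly anchored at the beginning.
The match spans [0:11] → '_u587r7757b'.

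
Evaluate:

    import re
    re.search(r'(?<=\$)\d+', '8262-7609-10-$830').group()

'830'

The lookaround is zero-width — it requires the adjacent text to match without consuming it, so the asserted text isn't part of the match.
Unlike `match`, `search` isn't anchored — it looks for the pattern anywhere in the string.
The match spans [14:17] → '830'.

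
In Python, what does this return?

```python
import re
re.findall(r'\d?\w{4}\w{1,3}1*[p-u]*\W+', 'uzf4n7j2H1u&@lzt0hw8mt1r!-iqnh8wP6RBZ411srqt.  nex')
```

Pattern: optionally a digit, then exactly 4 of a word character, then 1 to 3 of a word character; then zero or more of the literal '1', then zero or more of a character in [p-u]; then one or more of a non-word character.
Walking the string: at [2:13] → 'f4n7j2H1u&@'; at [15:26] → 't0hw8mt1r!-'; at [30:47] → '8wP6RBZ411srqt.  '.
With no groups in the pattern, `findall` gives back each whole match — 3 here.

['f4n7j2H1u&@', 't0hw8mt1r!-', '8wP6RBZ411srqt.  ']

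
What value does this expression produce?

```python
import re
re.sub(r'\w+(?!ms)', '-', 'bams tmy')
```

'- -'

The negative lookahead/lookbehind blocks any match where the forbidden context is present.
Matches: at [0:4] → 'bams'; at [5:8] → 'tmy'.
Each match is replaced by '-'.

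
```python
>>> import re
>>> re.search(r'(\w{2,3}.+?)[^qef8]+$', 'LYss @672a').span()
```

(0, 10)

Pattern: 2 to 3 of a word character, then one or more of any character (lazy) (captured); then one or more of any character except [qef8]; then anchored at the end.
`search` walks the string left to right and returns the first match it finds.
The match spans [0:10] → 'LYss @672a'.
Captured: group 1 = 'LYss'.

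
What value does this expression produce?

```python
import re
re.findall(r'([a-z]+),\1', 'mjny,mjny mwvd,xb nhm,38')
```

A backreference is literal: `\1` must see the identical characters the first group matched.
`findall` collects group 1 from the one match (1 total).

['mjny']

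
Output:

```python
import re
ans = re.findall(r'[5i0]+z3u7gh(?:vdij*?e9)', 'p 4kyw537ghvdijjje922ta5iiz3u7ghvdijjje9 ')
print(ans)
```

['5iiz3u7ghvdijjje9']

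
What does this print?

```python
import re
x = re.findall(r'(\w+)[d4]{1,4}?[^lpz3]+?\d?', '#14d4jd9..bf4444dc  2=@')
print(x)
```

This matches one or more of a word character (captured); then 1 to 4 of one of [d4] (lazy), then one or more of any character except [lpz3] (lazy), then optionally a digit.
Walking the string: at [1:8] match '14d4jd9', group 1 = '14d4j'; at [10:18] match 'bf4444dc', group 1 = 'bf4444'.
`findall` collects group 1 from each match (2 total).

['14d4j', 'bf4444']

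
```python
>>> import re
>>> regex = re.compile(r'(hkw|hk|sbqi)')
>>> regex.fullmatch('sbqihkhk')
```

None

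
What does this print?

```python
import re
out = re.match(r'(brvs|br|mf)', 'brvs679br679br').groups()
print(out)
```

('brvs',)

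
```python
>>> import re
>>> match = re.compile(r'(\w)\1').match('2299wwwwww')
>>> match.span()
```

(0, 2)

`re.match` only tries the pattern at the start of the string.
The match spans [0:2] → '22'.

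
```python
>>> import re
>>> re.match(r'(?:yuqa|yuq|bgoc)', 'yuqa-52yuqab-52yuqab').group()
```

The regex engine tests alternatives in the order written; an earlier branch that matches wins even if a later one would match more.
`re.match` won't scan ahead — the pattern has to work from the very first character.
The match spans [0:4] → 'yuqa'.

'yuqa'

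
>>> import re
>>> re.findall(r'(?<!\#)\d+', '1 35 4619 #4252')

['1', '35', '4619', '252']

The negative lookaround is zero-width — it rules out positions where the adjacent text would match, without consuming anything.
Matches: at [0:1] → '1'; at [2:4] → '35'; at [5:9] → '4619'; at [12:15] → '252'.
Since nothing is captured, `findall` lists the 4 matched substrings directly.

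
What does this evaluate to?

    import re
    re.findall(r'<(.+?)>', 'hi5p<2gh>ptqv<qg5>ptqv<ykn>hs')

A `+?`/`*?`/`{m,n}?` starts at its minimum and grows only as far as needed for what follows to match.
`findall` collects group 1 from each match (3 total).

['2gh', 'qg5', 'ykn']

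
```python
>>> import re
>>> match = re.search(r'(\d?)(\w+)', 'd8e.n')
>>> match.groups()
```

This matches optionally a digit (captured); then one or more of a word character (captured).
`search` walks the string left to right and returns the first match it finds.
The match spans [0:3] → 'd8e'.
Captured: group 1 = '', group 2 = 'd8e'.

('', 'd8e')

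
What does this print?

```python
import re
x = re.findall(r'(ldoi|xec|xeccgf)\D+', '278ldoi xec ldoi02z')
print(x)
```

['ldoi']

Matches: at [3:16] match 'ldoi xec ldoi', group 1 = 'ldoi'.
Because there's exactly one group, `findall` drops the full match and keeps group 1 from the one hit.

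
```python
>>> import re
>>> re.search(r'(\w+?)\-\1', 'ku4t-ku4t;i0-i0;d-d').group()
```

After group 1 captures some text, `\1` only succeeds where that same text appears again.
`search` walks the string left to right and returns the first match it finds.
The match spans [0:9] → 'ku4t-ku4t'.
Captured: group 1 = 'ku4t'.

'ku4t-ku4t'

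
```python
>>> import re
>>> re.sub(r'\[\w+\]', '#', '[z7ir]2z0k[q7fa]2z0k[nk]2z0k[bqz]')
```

'#2z0k#2z0k#2z0k#'

Matches: at [0:6] → '[z7ir]'; at [10:16] → '[q7fa]'; at [20:24] → '[nk]'; at [28:33] → '[bqz]'.
Each match is replaced by '#'.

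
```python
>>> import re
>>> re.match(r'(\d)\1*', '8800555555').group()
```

`\1` is not a pattern — it's the concrete string captured by group 1, re-applied verbatim.
`match` is anchored at position 0; if the pattern doesn't fit there, it returns None.
The match spans [0:2] → '88'.
Captured: group 1 = '8'.

'88'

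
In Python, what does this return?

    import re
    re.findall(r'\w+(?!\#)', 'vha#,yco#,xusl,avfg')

Because the assertion is negative and zero-width, positions next to the forbidden text are skipped.
With no groups in the pattern, `findall` gives back each whole match — 4 here.

['vh', 'yc', 'xusl', 'avfg']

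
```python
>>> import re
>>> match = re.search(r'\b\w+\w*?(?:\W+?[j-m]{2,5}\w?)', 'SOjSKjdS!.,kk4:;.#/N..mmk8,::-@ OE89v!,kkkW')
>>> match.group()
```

This matches a word boundary (`\b`, zero-width); then one or more of a word character, then zero or more of a word character (lazy); then one or more of a non-word character (lazy), then 2 to 5 of a character in [j-m], then optionally a word character (non-capturing group).
`search` walks the string left to right and returns the first match it finds.
The match spans [0:14] → 'SOjSKjdS!.,kk4'.

'SOjSKjdS!.,kk4'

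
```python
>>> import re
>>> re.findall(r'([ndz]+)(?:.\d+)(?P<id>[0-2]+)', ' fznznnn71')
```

[('znznn', '1')]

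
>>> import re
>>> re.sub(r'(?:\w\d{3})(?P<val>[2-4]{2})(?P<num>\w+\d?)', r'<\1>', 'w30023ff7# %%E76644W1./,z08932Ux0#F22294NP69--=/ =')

'<23># %%<44>./,<32>#F22294NP69--=/ ='

Pattern: a word character, then exactly 3 of a digit (non-capturing group); then exactly 2 of a character in [2-4] (captured as 'val'); then one or more of a word character, then optionally a digit (captured as 'num').
Matches: at [0:9] → 'w30023ff7'; at [13:21] → 'E76644W1'; at [24:33] → 'z08932Ux0'.
`\1` in the replacement pulls in group 1's text for each match.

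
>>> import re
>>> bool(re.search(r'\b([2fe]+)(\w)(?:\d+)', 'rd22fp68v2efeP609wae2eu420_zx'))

False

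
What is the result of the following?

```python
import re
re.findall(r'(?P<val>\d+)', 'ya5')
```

With a single group, `findall` returns only what that group captured — 1 item.

['5']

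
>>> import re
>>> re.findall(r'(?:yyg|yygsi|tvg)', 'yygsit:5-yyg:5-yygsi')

Alternation isn't longest-match — the leftmost alternative that fits at this position is chosen.
With no groups in the pattern, `findall` gives back each whole match — 3 here.

['yyg', 'yyg', 'yyg']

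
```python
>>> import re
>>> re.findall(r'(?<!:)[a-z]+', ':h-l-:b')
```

Because the assertion is negative and zero-width, positions next to the forbidden text are skipped.
`findall` yields the raw match text (1 of them) because the pattern has no groups.

['l']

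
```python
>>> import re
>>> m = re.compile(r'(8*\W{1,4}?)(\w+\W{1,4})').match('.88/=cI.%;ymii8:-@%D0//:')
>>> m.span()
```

(0, 5)

`re.match` won't scan ahead — the pattern has to work from the very first character.
The match spans [0:5] → '.88/='.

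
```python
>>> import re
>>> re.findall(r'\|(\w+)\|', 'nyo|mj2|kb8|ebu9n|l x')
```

['mj2', 'ebu9n']

Matches: at [3:8] match '|mj2|', group 1 = 'mj2'; at [11:18] match '|ebu9n|', group 1 = 'ebu9n'.
With a single group, `findall` returns only what that group captured — 2 items.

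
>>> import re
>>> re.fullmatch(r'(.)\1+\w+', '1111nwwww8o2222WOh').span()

(0, 18)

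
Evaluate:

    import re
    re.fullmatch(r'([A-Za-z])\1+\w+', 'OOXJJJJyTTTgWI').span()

For `fullmatch`, every character of the input must be accounted for by the pattern.
The match spans [0:14] → 'OOXJJJJyTTTgWI'.

(0, 14)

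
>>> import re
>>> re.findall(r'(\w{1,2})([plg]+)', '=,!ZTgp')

[('ZT', 'gp')]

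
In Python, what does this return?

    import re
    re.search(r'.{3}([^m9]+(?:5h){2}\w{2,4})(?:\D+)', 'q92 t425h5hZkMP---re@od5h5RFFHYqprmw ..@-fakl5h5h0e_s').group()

Pattern: exactly 3 of any character; then one or more of any character except [m9], then the literal '5h' repeated 2 times, then 2 to 4 of a word character (captured); then one or more of a non-digit (non-capturing group).
The match spans [0:23] → 'q92 t425h5hZkMP---re@od'.

'q92 t425h5hZkMP---re@od'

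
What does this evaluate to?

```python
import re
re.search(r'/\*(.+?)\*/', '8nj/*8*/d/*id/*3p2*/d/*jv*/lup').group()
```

Because the quantifier is non-greedy, it stops expanding at the earliest point where the rest of the pattern can succeed.
The match spans [3:8] → '/*8*/'.

'/*8*/'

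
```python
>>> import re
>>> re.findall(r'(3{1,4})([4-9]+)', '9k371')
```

The pattern matches 1 to 4 of a literal '3' (captured); then one or more of a character in [4-9] (captured).
Walking the string: at [2:4] match '37', groups = ('3', '7').
`findall` packs the 2 group values into a tuple for every match.

[('3', '7')]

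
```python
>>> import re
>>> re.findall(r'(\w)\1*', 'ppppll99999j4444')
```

['p', 'l', '9', 'j', '4']

The backreference `\1` re-matches whatever the first group consumed, character for character.
`findall` collects group 1 from each match (5 total).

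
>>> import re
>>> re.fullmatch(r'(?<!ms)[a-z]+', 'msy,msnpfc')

The negative lookaround is zero-width — it rules out positions where the adjacent text would match, without consuming anything.
`re.fullmatch` requires the pattern to consume the entire string.
Here there's no way to consume every character, so the call returns None.

None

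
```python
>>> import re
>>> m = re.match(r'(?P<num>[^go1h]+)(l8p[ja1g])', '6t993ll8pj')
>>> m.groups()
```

('6t993l', 'l8pj')

Pattern: one or more of any character except [go1h] (captured as 'num'); then the literal 'l8p', then one of [ja1g] (captured).
With `match`, the pattern is implicitly anchored at the beginning.
The match spans [0:10] → '6t993ll8pj'.
Captured: group 1 = '6t993l', group 2 = 'l8pj'.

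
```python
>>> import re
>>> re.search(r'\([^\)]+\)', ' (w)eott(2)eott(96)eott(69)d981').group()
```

`re.search` scans for the first position where the pattern succeeds.
The match spans [1:4] → '(w)'.

'(w)'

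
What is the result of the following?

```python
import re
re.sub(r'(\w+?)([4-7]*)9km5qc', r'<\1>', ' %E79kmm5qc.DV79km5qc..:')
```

' %E79kmm5qc.<DV>..:'

The pattern matches one or more of a word character (lazy) (captured); then zero or more of a character in [4-7] (captured); then the literal '9km', then the literal '5qc'.
`\1` in the replacement pulls in group 1's text for each match.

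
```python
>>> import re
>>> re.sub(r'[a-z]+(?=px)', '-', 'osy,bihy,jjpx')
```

The lookaround is zero-width — it requires the adjacent text to match without consuming it, so the asserted text isn't part of the match.
`sub` substitutes '-' at each match site.

'osy,bihy,-px'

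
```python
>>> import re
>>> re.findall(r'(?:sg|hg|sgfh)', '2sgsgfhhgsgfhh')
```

Alternation isn't longest-match — the leftmost alternative that fits at this position is chosen.
Walking the string: at [1:3] → 'sg'; at [3:5] → 'sg'; at [7:9] → 'hg'; at [9:11] → 'sg'.
`findall` yields the raw match text (4 of them) because the pattern has no groups.

['sg', 'sg', 'hg', 'sg']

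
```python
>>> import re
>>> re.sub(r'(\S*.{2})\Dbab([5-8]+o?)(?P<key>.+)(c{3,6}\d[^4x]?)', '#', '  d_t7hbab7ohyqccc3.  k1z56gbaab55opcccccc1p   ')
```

'  #   '

Pattern: zero or more of a non-whitespace character, then exactly 2 of any character (captured); then a non-digit, then the literal 'bab'; then one or more of a character in [5-8], then optionally the literal 'o' (captured); then one or more of any character (captured as 'key'); then 3 to 6 of the literal 'c', then a digit, then optionally any character except [4x] (captured).
Matches: at [2:44] → 'd_t7hbab7ohyqccc3.  k1z56gbaab55opcccccc1p'.
Every occurrence is swapped for '#'.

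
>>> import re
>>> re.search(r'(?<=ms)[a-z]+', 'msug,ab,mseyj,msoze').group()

The positive lookaround only admits positions where the adjacent text matches; those characters stay outside the span.
The match spans [2:4] → 'ug'.

'ug'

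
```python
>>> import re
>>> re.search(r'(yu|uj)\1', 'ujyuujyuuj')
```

`\1` is not a pattern — it's the concrete string captured by group 1, re-applied verbatim.
`re.search` scans for the first position where the pattern succeeds.
Here the pattern never matches, so the call returns None.

None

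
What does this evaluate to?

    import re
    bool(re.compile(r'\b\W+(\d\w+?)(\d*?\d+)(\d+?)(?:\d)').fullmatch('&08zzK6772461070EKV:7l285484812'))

False

This matches a word boundary (`\b`, zero-width); then one or more of a non-word character; then a digit, then one or more of a word character (lazy) (captured); then zero or more of a digit (lazy), then one or more of a digit (captured); then one or more of a digit (lazy) (captured); then a digit (non-capturing group).
For `fullmatch`, every character of the input must be accounted for by the pattern.
Here the string isn't matched end-to-end, so the call returns None, and `bool(None)` is False.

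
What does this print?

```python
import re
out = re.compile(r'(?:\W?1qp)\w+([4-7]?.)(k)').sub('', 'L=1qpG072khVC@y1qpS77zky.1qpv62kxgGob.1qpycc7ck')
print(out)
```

LhVC@yyxgGob

Pattern: optionally a non-word character, then the literal '1qp' (non-capturing group); then one or more of a word character; then optionally a character in [4-7], then any character (captured); then a literal 'k' (captured).
Matches: at [1:10] → '=1qpG072k'; at [15:23] → '1qpS77zk'; at [24:32] → '.1qpv62k'; at [37:47] → '.1qpycc7ck'.
Each match is replaced by ''.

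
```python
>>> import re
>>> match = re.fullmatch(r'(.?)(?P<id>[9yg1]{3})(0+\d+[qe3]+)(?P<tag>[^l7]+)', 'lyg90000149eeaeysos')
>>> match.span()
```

(0, 19)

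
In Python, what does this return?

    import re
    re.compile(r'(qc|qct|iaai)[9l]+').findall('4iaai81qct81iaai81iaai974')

With a single group, `findall` returns only what that group captured — 1 item.

['iaai']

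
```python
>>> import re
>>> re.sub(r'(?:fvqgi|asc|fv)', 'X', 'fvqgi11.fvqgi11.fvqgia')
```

Branches in `(...|...)` are attempted left-to-right; the first branch that allows the whole pattern to succeed is taken.
Each match is replaced by 'X'.

'X11.X11.Xa'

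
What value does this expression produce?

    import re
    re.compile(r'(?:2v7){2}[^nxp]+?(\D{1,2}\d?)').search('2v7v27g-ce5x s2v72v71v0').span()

(14, 23)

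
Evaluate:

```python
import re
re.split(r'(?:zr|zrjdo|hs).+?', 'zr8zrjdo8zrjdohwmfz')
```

The regex engine tests alternatives in the order written; an earlier branch that matches wins even if a later one would match more.
Splitting on the pattern gives 4 pieces.

['', '', 'do8', 'dohwmfz']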